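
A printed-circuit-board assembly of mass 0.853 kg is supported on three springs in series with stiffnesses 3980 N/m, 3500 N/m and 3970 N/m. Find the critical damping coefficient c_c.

Series springs: 1/k_eq = 1/3980 + 1/3500 + 1/3970 = 0.0007889, so k_eq = 1268 N/m.
c_c = 2√(k_eq·m) = 2√(1268 × 0.853) = 2 × 32.88 = 65.77 N·s/m.

65.8 N·s/m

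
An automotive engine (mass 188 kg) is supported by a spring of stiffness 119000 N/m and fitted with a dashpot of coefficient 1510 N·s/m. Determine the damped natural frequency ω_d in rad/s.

ω_n = √(k/m) = √(119000/188) = 25.16 rad/s.
Critical damping c_c = 2√(k·m) = 2√(119000 × 188) = 9460 N·s/m, so ζ = c/c_c = 1510/9460 = 0.1596.
ω_d = ω_n√(1 − ζ²) = 25.16 × √(1 − 0.0255) = 24.84 rad/s.

24.8 rad/s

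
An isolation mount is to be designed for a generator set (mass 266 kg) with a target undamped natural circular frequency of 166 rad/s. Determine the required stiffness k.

7330000 N/m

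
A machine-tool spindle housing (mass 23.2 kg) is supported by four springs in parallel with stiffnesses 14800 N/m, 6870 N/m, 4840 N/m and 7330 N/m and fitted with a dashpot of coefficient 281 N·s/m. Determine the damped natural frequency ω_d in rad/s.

37.7 rad/s

Parallel springs add: k_eq = 14800 + 6870 + 4840 + 7330 = 33840 N/m.
ω_n = √(k_eq/m) = √(33840/23.2) = 38.19 rad/s.
Critical damping c_c = 2√(k_eq·m) = 2√(33840 × 23.2) = 1772 N·s/m, so ζ = c/c_c = 281/1772 = 0.1586.
ω_d = ω_n√(1 − ζ²) = 38.19 × √(1 − 0.0251) = 37.71 rad/s.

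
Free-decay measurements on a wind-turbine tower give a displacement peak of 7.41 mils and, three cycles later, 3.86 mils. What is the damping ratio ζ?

0.0346

Logarithmic decrement δ = (1/n)·ln(x₀/x_n) = (1/3)·ln(7.41/3.86) = (1/3)·ln(1.920) = 0.2174.
ζ = δ/√(4π² + δ²) = 0.2174/√(39.48 + 0.0473) = 0.2174/6.287 = 0.03458.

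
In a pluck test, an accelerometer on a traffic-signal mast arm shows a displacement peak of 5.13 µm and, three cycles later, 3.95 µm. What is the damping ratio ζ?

Logarithmic decrement δ = (1/n)·ln(x₀/x_n) = (1/3)·ln(5.13/3.95) = (1/3)·ln(1.299) = 0.08713.
ζ = δ/√(4π² + δ²) = 0.08713/√(39.48 + 0.00759) = 0.08713/6.284 = 0.01387.

0.0139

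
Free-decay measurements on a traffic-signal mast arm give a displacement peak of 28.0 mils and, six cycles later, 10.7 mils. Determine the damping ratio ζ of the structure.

0.0255

Logarithmic decrement δ = (1/n)·ln(x₀/x_n) = (1/6)·ln(28.0/10.7) = (1/6)·ln(2.617) = 0.1603.
ζ = δ/√(4π² + δ²) = 0.1603/√(39.48 + 0.0257) = 0.1603/6.285 = 0.02551.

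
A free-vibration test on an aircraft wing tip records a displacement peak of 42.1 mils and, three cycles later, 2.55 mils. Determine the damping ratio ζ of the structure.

Logarithmic decrement δ = (1/n)·ln(x₀/x_n) = (1/3)·ln(42.1/2.55) = (1/3)·ln(16.51) = 0.9347.
ζ = δ/√(4π² + δ²) = 0.9347/√(39.48 + 0.874) = 0.9347/6.352 = 0.1471.

0.147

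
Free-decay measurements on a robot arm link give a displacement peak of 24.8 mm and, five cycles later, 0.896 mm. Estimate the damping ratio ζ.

Logarithmic decrement δ = (1/n)·ln(x₀/x_n) = (1/5)·ln(24.8/0.896) = (1/5)·ln(27.68) = 0.6641.
ζ = δ/√(4π² + δ²) = 0.6641/√(39.48 + 0.441) = 0.6641/6.318 = 0.1051.

0.105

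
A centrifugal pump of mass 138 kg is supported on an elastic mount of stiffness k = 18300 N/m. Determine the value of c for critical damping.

c_c = 2√(k·m) = 2√(18300 × 138) = 2 × 1589 = 3178 N·s/m.

3180 N·s/m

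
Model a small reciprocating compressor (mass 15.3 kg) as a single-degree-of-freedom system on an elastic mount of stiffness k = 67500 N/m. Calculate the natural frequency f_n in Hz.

ω_n = √(k/m) = √(67500/15.3) = √4412 = 66.42 rad/s.
f_n = ω_n/(2π) = 66.42/6.283 = 10.57 Hz.

10.6 Hz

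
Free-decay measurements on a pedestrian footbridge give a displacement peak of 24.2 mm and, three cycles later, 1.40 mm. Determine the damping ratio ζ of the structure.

Logarithmic decrement δ = (1/n)·ln(x₀/x_n) = (1/3)·ln(24.2/1.40) = (1/3)·ln(17.29) = 0.9500.
ζ = δ/√(4π² + δ²) = 0.9500/√(39.48 + 0.902) = 0.9500/6.355 = 0.1495.

0.149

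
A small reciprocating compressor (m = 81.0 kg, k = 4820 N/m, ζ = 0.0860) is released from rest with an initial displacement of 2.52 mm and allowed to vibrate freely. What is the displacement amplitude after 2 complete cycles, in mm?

0.852 mm

Logarithmic decrement δ = 2πζ/√(1 − ζ²) = 2π × 0.08600/√(1 − 0.00740) = 0.5424.
After n cycles, x_n/x₀ = e^(−nδ), so x_2 = 2.52 × e^(−2 × 0.5424) = 2.52 × 0.3380 = 0.8517 mm.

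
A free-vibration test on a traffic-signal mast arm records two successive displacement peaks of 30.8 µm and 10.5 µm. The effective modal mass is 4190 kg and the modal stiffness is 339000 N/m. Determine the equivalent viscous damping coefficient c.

Logarithmic decrement δ = (1/n)·ln(x₀/x_n) = (1/1)·ln(30.8/10.5) = (1/1)·ln(2.933) = 1.076.
ζ = δ/√(4π² + δ²) = 1.076/√(39.48 + 1.16) = 1.076/6.375 = 0.1688.
c = ζ · 2√(km) = 0.1688 × 2√(339000 × 4190) = 0.1688 × 75380 = 12720 N·s/m.

12700 N·s/m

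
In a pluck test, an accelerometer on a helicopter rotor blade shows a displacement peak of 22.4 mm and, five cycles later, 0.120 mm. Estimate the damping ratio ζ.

Logarithmic decrement δ = (1/n)·ln(x₀/x_n) = (1/5)·ln(22.4/0.120) = (1/5)·ln(186.7) = 1.046.
ζ = δ/√(4π² + δ²) = 1.046/√(39.48 + 1.09) = 1.046/6.370 = 0.1642.

0.164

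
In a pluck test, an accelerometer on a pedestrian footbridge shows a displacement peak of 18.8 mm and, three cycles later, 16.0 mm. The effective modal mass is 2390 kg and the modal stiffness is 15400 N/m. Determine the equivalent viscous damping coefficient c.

104 N·s/m

Logarithmic decrement δ = (1/n)·ln(x₀/x_n) = (1/3)·ln(18.8/16.0) = (1/3)·ln(1.175) = 0.05376.
ζ = δ/√(4π² + δ²) = 0.05376/√(39.48 + 0.00289) = 0.05376/6.283 = 0.008555.
c = ζ · 2√(km) = 0.008555 × 2√(15400 × 2390) = 0.008555 × 12130 = 103.8 N·s/m.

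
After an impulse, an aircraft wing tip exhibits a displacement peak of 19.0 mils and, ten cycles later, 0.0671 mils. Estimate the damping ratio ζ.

0.0895

Logarithmic decrement δ = (1/n)·ln(x₀/x_n) = (1/10)·ln(19.0/0.0671) = (1/10)·ln(283.2) = 0.5646.
ζ = δ/√(4π² + δ²) = 0.5646/√(39.48 + 0.319) = 0.5646/6.309 = 0.08950.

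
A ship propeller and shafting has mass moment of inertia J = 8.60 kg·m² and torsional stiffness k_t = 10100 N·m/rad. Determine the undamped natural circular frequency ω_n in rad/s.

34.3 rad/s

ω_n = √(k_t/J) = √(10100/8.60) = √1174 = 34.27 rad/s.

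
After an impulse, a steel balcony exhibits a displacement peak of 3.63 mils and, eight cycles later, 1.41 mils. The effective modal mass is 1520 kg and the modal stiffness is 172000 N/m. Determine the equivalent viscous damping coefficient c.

608 N·s/m

Logarithmic decrement δ = (1/n)·ln(x₀/x_n) = (1/8)·ln(3.63/1.41) = (1/8)·ln(2.574) = 0.1182.
ζ = δ/√(4π² + δ²) = 0.1182/√(39.48 + 0.0140) = 0.1182/6.284 = 0.01881.
c = ζ · 2√(km) = 0.01881 × 2√(172000 × 1520) = 0.01881 × 32340 = 608.3 N·s/m.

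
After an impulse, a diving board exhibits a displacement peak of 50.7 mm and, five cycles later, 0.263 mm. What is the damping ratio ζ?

Logarithmic decrement δ = (1/n)·ln(x₀/x_n) = (1/5)·ln(50.7/0.263) = (1/5)·ln(192.8) = 1.052.
ζ = δ/√(4π² + δ²) = 1.052/√(39.48 + 1.11) = 1.052/6.371 = 0.1652.

0.165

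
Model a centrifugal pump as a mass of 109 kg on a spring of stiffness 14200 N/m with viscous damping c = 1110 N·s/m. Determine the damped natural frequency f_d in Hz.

1.63 Hz

ω_n = √(k/m) = √(14200/109) = 11.41 rad/s.
Critical damping c_c = 2√(k·m) = 2√(14200 × 109) = 2488 N·s/m, so ζ = c/c_c = 1110/2488 = 0.4461.
ω_d = ω_n√(1 − ζ²) = 11.41 × √(1 − 0.199) = 10.22 rad/s.
f_d = ω_d/(2π) = 1.626 Hz.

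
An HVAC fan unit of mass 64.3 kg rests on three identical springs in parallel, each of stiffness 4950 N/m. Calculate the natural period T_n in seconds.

0.413 s

Parallel springs add: k_eq = 3 × 4950 = 14850 N/m.
ω_n = √(k_eq/m) = √(14850/64.3) = √230.9 = 15.20 rad/s.
T_n = 2π/ω_n = 6.283/15.20 = 0.4134 s.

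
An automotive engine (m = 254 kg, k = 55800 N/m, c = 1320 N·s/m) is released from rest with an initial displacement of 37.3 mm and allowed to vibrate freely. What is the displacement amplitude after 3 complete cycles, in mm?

1.30 mm

ζ = c/(2√(km)) = 1320/(2√(55800 × 254)) = 1320/7529 = 0.1753.
Logarithmic decrement δ = 2πζ/√(1 − ζ²) = 2π × 0.1753/√(1 − 0.0307) = 1.119.
After n cycles, x_n/x₀ = e^(−nδ), so x_3 = 37.3 × e^(−3 × 1.119) = 37.3 × 0.03486 = 1.300 mm.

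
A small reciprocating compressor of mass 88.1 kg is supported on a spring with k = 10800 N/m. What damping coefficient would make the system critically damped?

c_c = 2√(k·m) = 2√(10800 × 88.1) = 2 × 975.4 = 1951 N·s/m.

1950 N·s/m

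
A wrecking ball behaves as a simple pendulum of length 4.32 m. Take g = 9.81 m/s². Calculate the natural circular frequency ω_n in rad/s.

1.51 rad/s

For a simple pendulum ω_n = √(g/L) = √(9.81/4.32) = √2.271 = 1.507 rad/s.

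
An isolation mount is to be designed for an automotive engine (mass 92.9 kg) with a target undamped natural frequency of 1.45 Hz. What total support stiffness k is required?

ω_n = 2πf_n = 2π × 1.45 = 9.111 rad/s.
k = m·ω_n² = 92.9 × 9.111² = 92.9 × 83.00 = 7711 N/m.

7710 N/m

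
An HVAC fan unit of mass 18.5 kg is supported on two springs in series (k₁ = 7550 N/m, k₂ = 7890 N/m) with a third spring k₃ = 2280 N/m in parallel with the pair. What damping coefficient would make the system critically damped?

674 N·s/m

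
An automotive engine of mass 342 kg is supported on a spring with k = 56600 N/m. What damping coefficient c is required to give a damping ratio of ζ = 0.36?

c_c = 2√(k·m) = 2√(56600 × 342) = 8799 N·s/m.
c = ζ·c_c = 0.36 × 8799 = 3168 N·s/m.

3170 N·s/m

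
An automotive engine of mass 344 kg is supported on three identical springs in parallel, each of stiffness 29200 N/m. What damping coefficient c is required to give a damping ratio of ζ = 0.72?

Parallel springs add: k_eq = 3 × 29200 = 87600 N/m.
c_c = 2√(k_eq·m) = 2√(87600 × 344) = 10980 N·s/m.
c = ζ·c_c = 0.72 × 10980 = 7905 N·s/m.

7900 N·s/m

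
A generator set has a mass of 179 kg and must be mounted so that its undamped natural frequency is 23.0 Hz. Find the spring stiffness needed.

ω_n = 2πf_n = 2π × 23.0 = 144.5 rad/s.
k = m·ω_n² = 179 × 144.5² = 179 × 20880 = 3738000 N/m.

3740000 N/m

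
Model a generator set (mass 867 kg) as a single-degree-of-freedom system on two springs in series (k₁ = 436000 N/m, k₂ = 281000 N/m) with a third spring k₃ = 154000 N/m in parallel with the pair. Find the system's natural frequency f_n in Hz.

Series pair: k_s = k₁k₂/(k₁+k₂) = (436000)(281000)/(436000 + 281000) = 170900 N/m. In parallel with k₃: k_eq = 170900 + 154000 = 324900 N/m.
ω_n = √(k_eq/m) = √(324900/867) = √374.7 = 19.36 rad/s.
f_n = ω_n/(2π) = 19.36/6.283 = 3.081 Hz.

3.08 Hz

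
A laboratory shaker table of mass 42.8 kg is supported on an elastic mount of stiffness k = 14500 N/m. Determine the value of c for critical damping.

1580 N·s/m

c_c = 2√(k·m) = 2√(14500 × 42.8) = 2 × 787.8 = 1576 N·s/m.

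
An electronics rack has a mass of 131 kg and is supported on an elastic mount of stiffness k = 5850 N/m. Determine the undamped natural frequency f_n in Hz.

ω_n = √(k/m) = √(5850/131) = √44.66 = 6.683 rad/s.
f_n = ω_n/(2π) = 6.683/6.283 = 1.064 Hz.

1.06 Hz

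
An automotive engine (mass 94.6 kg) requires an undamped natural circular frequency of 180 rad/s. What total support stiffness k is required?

3070000 N/m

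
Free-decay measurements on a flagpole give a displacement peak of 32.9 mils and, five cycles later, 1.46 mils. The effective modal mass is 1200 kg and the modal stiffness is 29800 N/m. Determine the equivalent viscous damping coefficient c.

Logarithmic decrement δ = (1/n)·ln(x₀/x_n) = (1/5)·ln(32.9/1.46) = (1/5)·ln(22.53) = 0.6230.
ζ = δ/√(4π² + δ²) = 0.6230/√(39.48 + 0.388) = 0.6230/6.314 = 0.09867.
c = ζ · 2√(km) = 0.09867 × 2√(29800 × 1200) = 0.09867 × 11960 = 1180 N·s/m.

1180 N·s/m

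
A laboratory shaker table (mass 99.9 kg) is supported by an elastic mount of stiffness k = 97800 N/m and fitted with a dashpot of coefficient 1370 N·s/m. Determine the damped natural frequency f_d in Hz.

ω_n = √(k/m) = √(97800/99.9) = 31.29 rad/s.
Critical damping c_c = 2√(k·m) = 2√(97800 × 99.9) = 6251 N·s/m, so ζ = c/c_c = 1370/6251 = 0.2191.
ω_d = ω_n√(1 − ζ²) = 31.29 × √(1 − 0.0480) = 30.53 rad/s.
f_d = ω_d/(2π) = 4.859 Hz.

4.86 Hz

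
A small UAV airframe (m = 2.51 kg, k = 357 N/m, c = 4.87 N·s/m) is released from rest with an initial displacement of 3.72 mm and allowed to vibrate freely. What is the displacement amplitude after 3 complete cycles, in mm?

0.799 mm

ζ = c/(2√(km)) = 4.87/(2√(357 × 2.51)) = 4.87/59.87 = 0.08134.
Logarithmic decrement δ = 2πζ/√(1 − ζ²) = 2π × 0.08134/√(1 − 0.00662) = 0.5128.
After n cycles, x_n/x₀ = e^(−nδ), so x_3 = 3.72 × e^(−3 × 0.5128) = 3.72 × 0.2147 = 0.7988 mm.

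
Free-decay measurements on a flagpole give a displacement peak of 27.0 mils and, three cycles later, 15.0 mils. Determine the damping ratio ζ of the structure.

0.0312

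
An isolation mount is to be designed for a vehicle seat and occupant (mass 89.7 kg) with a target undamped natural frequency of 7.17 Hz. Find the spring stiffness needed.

ω_n = 2πf_n = 2π × 7.17 = 45.05 rad/s.
k = m·ω_n² = 89.7 × 45.05² = 89.7 × 2030 = 182000 N/m.

182000 N/m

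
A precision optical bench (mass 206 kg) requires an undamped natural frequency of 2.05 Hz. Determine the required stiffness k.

34200 N/m

ω_n = 2πf_n = 2π × 2.05 = 12.88 rad/s.
k = m·ω_n² = 206 × 12.88² = 206 × 165.9 = 34180 N/m.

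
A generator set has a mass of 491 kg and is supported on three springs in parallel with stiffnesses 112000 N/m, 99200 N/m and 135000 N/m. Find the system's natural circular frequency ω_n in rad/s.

Parallel springs add: k_eq = 112000 + 99200 + 135000 = 346200 N/m.
ω_n = √(k_eq/m) = √(346200/491) = √705.1 = 26.55 rad/s.

26.6 rad/s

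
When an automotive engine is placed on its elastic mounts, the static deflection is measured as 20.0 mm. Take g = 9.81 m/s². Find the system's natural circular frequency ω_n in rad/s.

22.1 rad/s

ω_n = √(g/δ_st) = √(9.81/0.0200) = √490.5 = 22.15 rad/s.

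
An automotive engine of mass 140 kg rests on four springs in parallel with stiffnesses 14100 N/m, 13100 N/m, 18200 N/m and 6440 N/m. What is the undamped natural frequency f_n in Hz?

3.06 Hz

Parallel springs add: k_eq = 14100 + 13100 + 18200 + 6440 = 51840 N/m.
ω_n = √(k_eq/m) = √(51840/140) = √370.3 = 19.24 rad/s.
f_n = ω_n/(2π) = 19.24/6.283 = 3.063 Hz.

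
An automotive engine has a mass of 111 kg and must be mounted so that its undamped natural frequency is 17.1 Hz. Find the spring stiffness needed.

1280000 N/m

ω_n = 2πf_n = 2π × 17.1 = 107.4 rad/s.
k = m·ω_n² = 111 × 107.4² = 111 × 11540 = 1281000 N/m.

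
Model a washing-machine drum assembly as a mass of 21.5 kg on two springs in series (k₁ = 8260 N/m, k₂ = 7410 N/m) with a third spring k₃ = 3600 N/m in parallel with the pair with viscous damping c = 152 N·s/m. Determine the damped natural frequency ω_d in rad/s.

18.3 rad/s

Series pair: k_s = k₁k₂/(k₁+k₂) = (8260)(7410)/(8260 + 7410) = 3906 N/m. In parallel with k₃: k_eq = 3906 + 3600 = 7506 N/m.
ω_n = √(k_eq/m) = √(7506/21.5) = 18.68 rad/s.
Critical damping c_c = 2√(k_eq·m) = 2√(7506 × 21.5) = 803.4 N·s/m, so ζ = c/c_c = 152/803.4 = 0.1892.
ω_d = ω_n√(1 − ζ²) = 18.68 × √(1 − 0.0358) = 18.35 rad/s.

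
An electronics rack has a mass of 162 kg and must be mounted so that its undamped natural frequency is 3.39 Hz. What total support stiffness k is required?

73500 N/m

ω_n = 2πf_n = 2π × 3.39 = 21.30 rad/s.
k = m·ω_n² = 162 × 21.30² = 162 × 453.7 = 73500 N/m.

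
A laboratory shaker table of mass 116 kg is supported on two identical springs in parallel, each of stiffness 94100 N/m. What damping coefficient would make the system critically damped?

Parallel springs add: k_eq = 2 × 94100 = 188200 N/m.
c_c = 2√(k_eq·m) = 2√(188200 × 116) = 2 × 4672 = 9345 N·s/m.

9340 N·s/m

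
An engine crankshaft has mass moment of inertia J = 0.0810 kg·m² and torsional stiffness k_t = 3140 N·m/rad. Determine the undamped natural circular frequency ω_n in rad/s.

ω_n = √(k_t/J) = √(3140/0.0810) = √38770 = 196.9 rad/s.

197 rad/s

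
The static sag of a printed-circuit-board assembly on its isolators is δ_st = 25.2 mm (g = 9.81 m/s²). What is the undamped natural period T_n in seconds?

ω_n = √(g/δ_st) = √(9.81/0.0252) = √389.3 = 19.73 rad/s.
T_n = 2π/ω_n = 6.283/19.73 = 0.3185 s.

0.318 s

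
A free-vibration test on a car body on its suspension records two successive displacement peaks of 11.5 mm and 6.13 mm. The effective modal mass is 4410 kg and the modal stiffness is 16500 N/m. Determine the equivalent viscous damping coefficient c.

Logarithmic decrement δ = (1/n)·ln(x₀/x_n) = (1/1)·ln(11.5/6.13) = (1/1)·ln(1.876) = 0.6292.
ζ = δ/√(4π² + δ²) = 0.6292/√(39.48 + 0.396) = 0.6292/6.315 = 0.09963.
c = ζ · 2√(km) = 0.09963 × 2√(16500 × 4410) = 0.09963 × 17060 = 1700 N·s/m.

1700 N·s/m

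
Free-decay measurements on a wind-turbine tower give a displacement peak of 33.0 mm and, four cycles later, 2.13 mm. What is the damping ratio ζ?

0.108

Logarithmic decrement δ = (1/n)·ln(x₀/x_n) = (1/4)·ln(33.0/2.13) = (1/4)·ln(15.49) = 0.6851.
ζ = δ/√(4π² + δ²) = 0.6851/√(39.48 + 0.469) = 0.6851/6.320 = 0.1084.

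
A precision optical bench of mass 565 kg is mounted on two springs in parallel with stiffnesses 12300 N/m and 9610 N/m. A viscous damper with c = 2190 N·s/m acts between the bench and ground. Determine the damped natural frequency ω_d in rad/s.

5.92 rad/s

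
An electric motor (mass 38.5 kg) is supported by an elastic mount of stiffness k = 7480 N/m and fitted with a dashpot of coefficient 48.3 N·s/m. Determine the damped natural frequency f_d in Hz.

ω_n = √(k/m) = √(7480/38.5) = 13.94 rad/s.
Critical damping c_c = 2√(k·m) = 2√(7480 × 38.5) = 1073 N·s/m, so ζ = c/c_c = 48.3/1073 = 0.04500.
ω_d = ω_n√(1 − ζ²) = 13.94 × √(1 − 0.00203) = 13.92 rad/s.
f_d = ω_d/(2π) = 2.216 Hz.

2.22 Hz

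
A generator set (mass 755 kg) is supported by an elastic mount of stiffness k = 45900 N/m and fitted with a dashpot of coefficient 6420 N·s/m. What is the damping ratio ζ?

ω_n = √(k/m) = √(45900/755) = 7.797 rad/s.
Critical damping c_c = 2√(k·m) = 2√(45900 × 755) = 11770 N·s/m, so ζ = c/c_c = 6420/11770 = 0.5453.

0.545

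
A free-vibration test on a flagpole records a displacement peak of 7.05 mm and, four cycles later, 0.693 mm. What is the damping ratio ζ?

0.0919

Logarithmic decrement δ = (1/n)·ln(x₀/x_n) = (1/4)·ln(7.05/0.693) = (1/4)·ln(10.17) = 0.5799.
ζ = δ/√(4π² + δ²) = 0.5799/√(39.48 + 0.336) = 0.5799/6.310 = 0.09191.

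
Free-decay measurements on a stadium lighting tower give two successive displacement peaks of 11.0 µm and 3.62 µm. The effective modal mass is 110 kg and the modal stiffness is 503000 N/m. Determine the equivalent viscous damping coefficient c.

Logarithmic decrement δ = (1/n)·ln(x₀/x_n) = (1/1)·ln(11.0/3.62) = (1/1)·ln(3.039) = 1.111.
ζ = δ/√(4π² + δ²) = 1.111/√(39.48 + 1.24) = 1.111/6.381 = 0.1742.
c = ζ · 2√(km) = 0.1742 × 2√(503000 × 110) = 0.1742 × 14880 = 2591 N·s/m.

2590 N·s/m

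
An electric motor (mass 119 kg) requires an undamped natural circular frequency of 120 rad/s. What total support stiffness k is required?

1710000 N/m

k = m·ω_n² = 119 × 120.0² = 119 × 14400 = 1714000 N/m.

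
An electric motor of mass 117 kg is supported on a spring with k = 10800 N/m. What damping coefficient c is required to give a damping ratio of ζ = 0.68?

c_c = 2√(k·m) = 2√(10800 × 117) = 2248 N·s/m.
c = ζ·c_c = 0.68 × 2248 = 1529 N·s/m.

1530 N·s/m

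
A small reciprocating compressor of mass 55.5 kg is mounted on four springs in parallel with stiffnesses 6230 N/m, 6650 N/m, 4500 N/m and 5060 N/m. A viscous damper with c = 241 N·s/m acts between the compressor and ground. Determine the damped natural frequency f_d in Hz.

3.18 Hz

Parallel springs add: k_eq = 6230 + 6650 + 4500 + 5060 = 22440 N/m.
ω_n = √(k_eq/m) = √(22440/55.5) = 20.11 rad/s.
Critical damping c_c = 2√(k_eq·m) = 2√(22440 × 55.5) = 2232 N·s/m, so ζ = c/c_c = 241/2232 = 0.1080.
ω_d = ω_n√(1 − ζ²) = 20.11 × √(1 − 0.0117) = 19.99 rad/s.
f_d = ω_d/(2π) = 3.182 Hz.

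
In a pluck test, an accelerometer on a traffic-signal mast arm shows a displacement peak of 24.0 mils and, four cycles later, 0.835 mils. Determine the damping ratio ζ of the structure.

0.132

Logarithmic decrement δ = (1/n)·ln(x₀/x_n) = (1/4)·ln(24.0/0.835) = (1/4)·ln(28.74) = 0.8396.
ζ = δ/√(4π² + δ²) = 0.8396/√(39.48 + 0.705) = 0.8396/6.339 = 0.1324.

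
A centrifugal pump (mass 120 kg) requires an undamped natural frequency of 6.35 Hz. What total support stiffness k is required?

191000 N/m

ω_n = 2πf_n = 2π × 6.35 = 39.90 rad/s.
k = m·ω_n² = 120 × 39.90² = 120 × 1592 = 191000 N/m.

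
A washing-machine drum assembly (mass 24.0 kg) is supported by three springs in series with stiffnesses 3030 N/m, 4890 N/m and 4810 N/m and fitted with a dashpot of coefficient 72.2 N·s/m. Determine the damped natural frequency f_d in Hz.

Series springs: 1/k_eq = 1/3030 + 1/4890 + 1/4810 = 0.0007424, so k_eq = 1347 N/m.
ω_n = √(k_eq/m) = √(1347/24.0) = 7.491 rad/s.
Critical damping c_c = 2√(k_eq·m) = 2√(1347 × 24.0) = 359.6 N·s/m, so ζ = c/c_c = 72.2/359.6 = 0.2008.
ω_d = ω_n√(1 − ζ²) = 7.491 × √(1 − 0.0403) = 7.339 rad/s.
f_d = ω_d/(2π) = 1.168 Hz.

1.17 Hz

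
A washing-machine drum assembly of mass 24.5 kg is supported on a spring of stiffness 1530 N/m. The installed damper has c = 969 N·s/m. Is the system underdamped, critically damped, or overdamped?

overdamped

c_c = 2√(k·m) = 387.2 N·s/m; ζ = c/c_c = 969/387.2 = 2.50.
Since ζ > 1 the system is overdamped.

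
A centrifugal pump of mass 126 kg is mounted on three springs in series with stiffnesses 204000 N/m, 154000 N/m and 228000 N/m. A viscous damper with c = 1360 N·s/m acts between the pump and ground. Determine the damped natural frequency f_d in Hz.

Series springs: 1/k_eq = 1/204000 + 1/154000 + 1/228000 = 1.578×10^-5, so k_eq = 63370 N/m.
ω_n = √(k_eq/m) = √(63370/126) = 22.43 rad/s.
Critical damping c_c = 2√(k_eq·m) = 2√(63370 × 126) = 5651 N·s/m, so ζ = c/c_c = 1360/5651 = 0.2407.
ω_d = ω_n√(1 − ζ²) = 22.43 × √(1 − 0.0579) = 21.77 rad/s.
f_d = ω_d/(2π) = 3.464 Hz.

3.46 Hz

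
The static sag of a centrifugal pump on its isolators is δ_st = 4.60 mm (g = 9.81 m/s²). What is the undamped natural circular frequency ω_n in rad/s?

ω_n = √(g/δ_st) = √(9.81/0.00460) = √2133 = 46.18 rad/s.

46.2 rad/s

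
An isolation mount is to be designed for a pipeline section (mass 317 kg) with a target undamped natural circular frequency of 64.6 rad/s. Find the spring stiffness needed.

k = m·ω_n² = 317 × 64.60² = 317 × 4173 = 1323000 N/m.

1320000 N/m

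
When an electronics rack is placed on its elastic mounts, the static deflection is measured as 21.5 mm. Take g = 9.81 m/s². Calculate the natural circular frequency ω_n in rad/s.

21.4 rad/s

ω_n = √(g/δ_st) = √(9.81/0.0215) = √456.3 = 21.36 rad/s.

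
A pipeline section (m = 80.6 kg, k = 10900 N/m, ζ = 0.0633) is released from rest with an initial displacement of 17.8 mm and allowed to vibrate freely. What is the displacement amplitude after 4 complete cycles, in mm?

3.62 mm

Logarithmic decrement δ = 2πζ/√(1 − ζ²) = 2π × 0.06330/√(1 − 0.00401) = 0.3985.
After n cycles, x_n/x₀ = e^(−nδ), so x_4 = 17.8 × e^(−4 × 0.3985) = 17.8 × 0.2031 = 3.615 mm.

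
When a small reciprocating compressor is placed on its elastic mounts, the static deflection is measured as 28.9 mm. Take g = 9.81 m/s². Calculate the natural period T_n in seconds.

ω_n = √(g/δ_st) = √(9.81/0.0289) = √339.4 = 18.42 rad/s.
T_n = 2π/ω_n = 6.283/18.42 = 0.3410 s.

0.341 s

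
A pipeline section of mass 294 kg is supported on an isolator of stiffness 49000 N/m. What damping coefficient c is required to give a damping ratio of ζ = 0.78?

c_c = 2√(k·m) = 2√(49000 × 294) = 7591 N·s/m.
c = ζ·c_c = 0.78 × 7591 = 5921 N·s/m.

5920 N·s/m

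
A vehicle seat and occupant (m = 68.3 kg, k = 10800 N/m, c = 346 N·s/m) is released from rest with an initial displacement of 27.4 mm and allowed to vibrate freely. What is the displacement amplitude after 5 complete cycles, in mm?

0.0429 mm

ζ = c/(2√(km)) = 346/(2√(10800 × 68.3)) = 346/1718 = 0.2014.
Logarithmic decrement δ = 2πζ/√(1 − ζ²) = 2π × 0.2014/√(1 − 0.0406) = 1.292.
After n cycles, x_n/x₀ = e^(−nδ), so x_5 = 27.4 × e^(−5 × 1.292) = 27.4 × 0.001564 = 0.04285 mm.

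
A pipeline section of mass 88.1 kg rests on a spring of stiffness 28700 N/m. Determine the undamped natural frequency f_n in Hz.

ω_n = √(k/m) = √(28700/88.1) = √325.8 = 18.05 rad/s.
f_n = ω_n/(2π) = 18.05/6.283 = 2.873 Hz.

2.87 Hz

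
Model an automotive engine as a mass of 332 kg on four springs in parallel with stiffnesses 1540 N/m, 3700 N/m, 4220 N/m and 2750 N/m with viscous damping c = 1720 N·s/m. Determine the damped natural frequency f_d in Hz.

0.873 Hz

Parallel springs add: k_eq = 1540 + 3700 + 4220 + 2750 = 12210 N/m.
ω_n = √(k_eq/m) = √(12210/332) = 6.064 rad/s.
Critical damping c_c = 2√(k_eq·m) = 2√(12210 × 332) = 4027 N·s/m, so ζ = c/c_c = 1720/4027 = 0.4271.
ω_d = ω_n√(1 − ζ²) = 6.064 × √(1 − 0.182) = 5.483 rad/s.
f_d = ω_d/(2π) = 0.8727 Hz.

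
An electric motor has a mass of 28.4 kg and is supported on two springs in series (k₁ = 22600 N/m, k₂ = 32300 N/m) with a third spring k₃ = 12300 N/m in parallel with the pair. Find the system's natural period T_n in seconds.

Series pair: k_s = k₁k₂/(k₁+k₂) = (22600)(32300)/(22600 + 32300) = 13300 N/m. In parallel with k₃: k_eq = 13300 + 12300 = 25600 N/m.
ω_n = √(k_eq/m) = √(25600/28.4) = √901.3 = 30.02 rad/s.
T_n = 2π/ω_n = 6.283/30.02 = 0.2093 s.

0.209 s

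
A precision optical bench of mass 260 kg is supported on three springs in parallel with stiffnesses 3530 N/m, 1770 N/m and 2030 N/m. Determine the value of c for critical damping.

Parallel springs add: k_eq = 3530 + 1770 + 2030 = 7330 N/m.
c_c = 2√(k_eq·m) = 2√(7330 × 260) = 2 × 1381 = 2761 N·s/m.

2760 N·s/m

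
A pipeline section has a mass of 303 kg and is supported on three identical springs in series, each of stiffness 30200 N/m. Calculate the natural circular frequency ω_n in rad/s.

5.76 rad/s

Series springs: 1/k_eq = 3/30200, so k_eq = 30200/3 = 10070 N/m.
ω_n = √(k_eq/m) = √(10070/303) = √33.22 = 5.764 rad/s.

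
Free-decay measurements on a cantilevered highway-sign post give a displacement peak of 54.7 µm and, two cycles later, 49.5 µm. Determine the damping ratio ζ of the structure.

0.00795

Logarithmic decrement δ = (1/n)·ln(x₀/x_n) = (1/2)·ln(54.7/49.5) = (1/2)·ln(1.105) = 0.04995.
ζ = δ/√(4π² + δ²) = 0.04995/√(39.48 + 0.00249) = 0.04995/6.283 = 0.007949.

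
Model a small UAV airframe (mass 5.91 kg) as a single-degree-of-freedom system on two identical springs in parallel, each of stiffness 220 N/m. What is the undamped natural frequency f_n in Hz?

Parallel springs add: k_eq = 2 × 220 = 440.0 N/m.
ω_n = √(k_eq/m) = √(440.0/5.91) = √74.45 = 8.628 rad/s.
f_n = ω_n/(2π) = 8.628/6.283 = 1.373 Hz.

1.37 Hz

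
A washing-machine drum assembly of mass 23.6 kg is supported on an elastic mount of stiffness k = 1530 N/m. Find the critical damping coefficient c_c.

380 N·s/m

c_c = 2√(k·m) = 2√(1530 × 23.6) = 2 × 190.0 = 380.0 N·s/m.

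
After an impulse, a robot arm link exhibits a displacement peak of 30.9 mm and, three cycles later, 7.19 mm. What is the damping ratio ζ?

Logarithmic decrement δ = (1/n)·ln(x₀/x_n) = (1/3)·ln(30.9/7.19) = (1/3)·ln(4.298) = 0.4860.
ζ = δ/√(4π² + δ²) = 0.4860/√(39.48 + 0.236) = 0.4860/6.302 = 0.07712.

0.0771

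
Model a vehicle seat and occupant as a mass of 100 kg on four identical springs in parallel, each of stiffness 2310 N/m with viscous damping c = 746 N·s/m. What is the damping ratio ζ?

Parallel springs add: k_eq = 4 × 2310 = 9240 N/m.
ω_n = √(k_eq/m) = √(9240/100) = 9.612 rad/s.
Critical damping c_c = 2√(k_eq·m) = 2√(9240 × 100) = 1922 N·s/m, so ζ = c/c_c = 746/1922 = 0.3880.

0.388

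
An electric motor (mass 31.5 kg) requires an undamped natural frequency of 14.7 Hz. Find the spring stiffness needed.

ω_n = 2πf_n = 2π × 14.7 = 92.36 rad/s.
k = m·ω_n² = 31.5 × 92.36² = 31.5 × 8531 = 268700 N/m.

269000 N/m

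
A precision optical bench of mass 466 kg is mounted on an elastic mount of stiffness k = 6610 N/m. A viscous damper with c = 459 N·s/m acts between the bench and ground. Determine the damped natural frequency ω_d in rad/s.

ω_n = √(k/m) = √(6610/466) = 3.766 rad/s.
Critical damping c_c = 2√(k·m) = 2√(6610 × 466) = 3510 N·s/m, so ζ = c/c_c = 459/3510 = 0.1308.
ω_d = ω_n√(1 − ζ²) = 3.766 × √(1 − 0.0171) = 3.734 rad/s.

3.73 rad/s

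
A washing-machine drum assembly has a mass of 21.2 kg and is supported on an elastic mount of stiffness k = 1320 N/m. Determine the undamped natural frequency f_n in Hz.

1.26 Hz

ω_n = √(k/m) = √(1320/21.2) = √62.26 = 7.891 rad/s.
f_n = ω_n/(2π) = 7.891/6.283 = 1.256 Hz.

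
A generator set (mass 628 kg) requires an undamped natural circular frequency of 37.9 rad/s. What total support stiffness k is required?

902000 N/m

k = m·ω_n² = 628 × 37.90² = 628 × 1436 = 902100 N/m.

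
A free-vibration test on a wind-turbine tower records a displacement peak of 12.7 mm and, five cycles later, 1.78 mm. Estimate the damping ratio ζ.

Logarithmic decrement δ = (1/n)·ln(x₀/x_n) = (1/5)·ln(12.7/1.78) = (1/5)·ln(7.135) = 0.3930.
ζ = δ/√(4π² + δ²) = 0.3930/√(39.48 + 0.154) = 0.3930/6.295 = 0.06243.

0.0624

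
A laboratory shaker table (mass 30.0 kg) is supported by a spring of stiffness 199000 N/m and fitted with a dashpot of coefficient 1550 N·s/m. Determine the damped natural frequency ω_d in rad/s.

77.2 rad/s

ω_n = √(k/m) = √(199000/30.0) = 81.45 rad/s.
Critical damping c_c = 2√(k·m) = 2√(199000 × 30.0) = 4887 N·s/m, so ζ = c/c_c = 1550/4887 = 0.3172.
ω_d = ω_n√(1 − ζ²) = 81.45 × √(1 − 0.101) = 77.24 rad/s.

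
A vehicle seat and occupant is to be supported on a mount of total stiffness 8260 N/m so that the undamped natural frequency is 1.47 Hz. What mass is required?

96.8 kg

ω_n = 2πf_n = 2π × 1.47 = 9.236 rad/s.
m = k/ω_n² = 8260/9.236² = 8260/85.31 = 96.82 kg.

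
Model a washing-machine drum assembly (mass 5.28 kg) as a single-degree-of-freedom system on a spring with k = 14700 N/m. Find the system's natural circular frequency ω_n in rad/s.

ω_n = √(k/m) = √(14700/5.28) = √2784 = 52.76 rad/s.

52.8 rad/s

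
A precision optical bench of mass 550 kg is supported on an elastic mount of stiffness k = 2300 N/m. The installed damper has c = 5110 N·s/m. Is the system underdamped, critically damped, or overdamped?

c_c = 2√(k·m) = 2249 N·s/m; ζ = c/c_c = 5110/2249 = 2.27.
Since ζ > 1 the system is overdamped.

overdamped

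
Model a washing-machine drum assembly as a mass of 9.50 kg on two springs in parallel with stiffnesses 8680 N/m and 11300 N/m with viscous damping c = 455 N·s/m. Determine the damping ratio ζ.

Parallel springs add: k_eq = 8680 + 11300 = 19980 N/m.
ω_n = √(k_eq/m) = √(19980/9.50) = 45.86 rad/s.
Critical damping c_c = 2√(k_eq·m) = 2√(19980 × 9.50) = 871.3 N·s/m, so ζ = c/c_c = 455/871.3 = 0.5222.

0.522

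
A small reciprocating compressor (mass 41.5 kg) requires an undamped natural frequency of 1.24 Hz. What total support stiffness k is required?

ω_n = 2πf_n = 2π × 1.24 = 7.791 rad/s.
k = m·ω_n² = 41.5 × 7.791² = 41.5 × 60.70 = 2519 N/m.

2520 N/m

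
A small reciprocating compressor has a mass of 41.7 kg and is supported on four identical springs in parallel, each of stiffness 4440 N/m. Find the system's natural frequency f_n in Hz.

Parallel springs add: k_eq = 4 × 4440 = 17760 N/m.
ω_n = √(k_eq/m) = √(17760/41.7) = √425.9 = 20.64 rad/s.
f_n = ω_n/(2π) = 20.64/6.283 = 3.285 Hz.

3.28 Hz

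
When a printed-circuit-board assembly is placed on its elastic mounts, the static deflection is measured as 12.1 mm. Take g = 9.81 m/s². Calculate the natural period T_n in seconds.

0.221 s

ω_n = √(g/δ_st) = √(9.81/0.0121) = √810.7 = 28.47 rad/s.
T_n = 2π/ω_n = 6.283/28.47 = 0.2207 s.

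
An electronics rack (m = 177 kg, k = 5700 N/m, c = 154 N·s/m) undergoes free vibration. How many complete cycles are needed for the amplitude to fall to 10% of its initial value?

5 cycles

ζ = c/(2√(km)) = 154/(2√(5700 × 177)) = 154/2009 = 0.07666.
Logarithmic decrement δ = 2πζ/√(1 − ζ²) = 2π × 0.07666/√(1 − 0.00588) = 0.4831.
x_n/x₀ = e^(−nδ) ≤ 0.1; take ln: n ≥ ln(1/0.1)/δ = 2.303/0.4831 = 4.766.
So 5 complete cycles are required.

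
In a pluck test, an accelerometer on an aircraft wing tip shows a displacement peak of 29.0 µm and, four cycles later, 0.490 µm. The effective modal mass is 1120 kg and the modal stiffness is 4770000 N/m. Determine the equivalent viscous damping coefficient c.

Logarithmic decrement δ = (1/n)·ln(x₀/x_n) = (1/4)·ln(29.0/0.490) = (1/4)·ln(59.18) = 1.020.
ζ = δ/√(4π² + δ²) = 1.020/√(39.48 + 1.04) = 1.020/6.365 = 0.1603.
c = ζ · 2√(km) = 0.1603 × 2√(4770000 × 1120) = 0.1603 × 146200 = 23430 N·s/m.

23400 N·s/m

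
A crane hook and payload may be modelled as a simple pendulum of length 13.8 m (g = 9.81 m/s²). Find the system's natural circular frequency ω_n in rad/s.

0.843 rad/s

For a simple pendulum ω_n = √(g/L) = √(9.81/13.8) = √0.7109 = 0.8431 rad/s.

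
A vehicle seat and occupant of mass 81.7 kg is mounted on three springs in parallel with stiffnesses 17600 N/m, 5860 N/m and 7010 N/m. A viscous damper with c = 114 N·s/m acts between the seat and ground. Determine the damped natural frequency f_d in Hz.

Parallel springs add: k_eq = 17600 + 5860 + 7010 = 30470 N/m.
ω_n = √(k_eq/m) = √(30470/81.7) = 19.31 rad/s.
Critical damping c_c = 2√(k_eq·m) = 2√(30470 × 81.7) = 3156 N·s/m, so ζ = c/c_c = 114/3156 = 0.03613.
ω_d = ω_n√(1 − ζ²) = 19.31 × √(1 − 0.00131) = 19.30 rad/s.
f_d = ω_d/(2π) = 3.072 Hz.

3.07 Hz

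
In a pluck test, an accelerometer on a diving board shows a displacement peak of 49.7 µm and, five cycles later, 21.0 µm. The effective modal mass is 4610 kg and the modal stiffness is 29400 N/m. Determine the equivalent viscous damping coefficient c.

638 N·s/m

Logarithmic decrement δ = (1/n)·ln(x₀/x_n) = (1/5)·ln(49.7/21.0) = (1/5)·ln(2.367) = 0.1723.
ζ = δ/√(4π² + δ²) = 0.1723/√(39.48 + 0.0297) = 0.1723/6.286 = 0.02741.
c = ζ · 2√(km) = 0.02741 × 2√(29400 × 4610) = 0.02741 × 23280 = 638.2 N·s/m.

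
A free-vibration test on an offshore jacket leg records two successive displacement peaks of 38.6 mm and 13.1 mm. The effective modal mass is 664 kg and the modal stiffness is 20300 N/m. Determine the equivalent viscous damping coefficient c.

Logarithmic decrement δ = (1/n)·ln(x₀/x_n) = (1/1)·ln(38.6/13.1) = (1/1)·ln(2.947) = 1.081.
ζ = δ/√(4π² + δ²) = 1.081/√(39.48 + 1.17) = 1.081/6.375 = 0.1695.
c = ζ · 2√(km) = 0.1695 × 2√(20300 × 664) = 0.1695 × 7343 = 1245 N·s/m.

1240 N·s/m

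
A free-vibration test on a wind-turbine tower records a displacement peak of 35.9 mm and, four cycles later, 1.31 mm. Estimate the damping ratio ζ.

Logarithmic decrement δ = (1/n)·ln(x₀/x_n) = (1/4)·ln(35.9/1.31) = (1/4)·ln(27.40) = 0.8277.
ζ = δ/√(4π² + δ²) = 0.8277/√(39.48 + 0.685) = 0.8277/6.337 = 0.1306.

0.131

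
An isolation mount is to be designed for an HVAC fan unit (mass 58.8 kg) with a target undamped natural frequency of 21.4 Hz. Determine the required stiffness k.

1060000 N/m

ω_n = 2πf_n = 2π × 21.4 = 134.5 rad/s.
k = m·ω_n² = 58.8 × 134.5² = 58.8 × 18080 = 1063000 N/m.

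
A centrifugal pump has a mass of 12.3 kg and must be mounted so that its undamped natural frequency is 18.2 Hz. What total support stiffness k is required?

ω_n = 2πf_n = 2π × 18.2 = 114.4 rad/s.
k = m·ω_n² = 12.3 × 114.4² = 12.3 × 13080 = 160800 N/m.

161000 N/m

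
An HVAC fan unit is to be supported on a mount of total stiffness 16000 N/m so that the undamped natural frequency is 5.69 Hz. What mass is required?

ω_n = 2πf_n = 2π × 5.69 = 35.75 rad/s.
m = k/ω_n² = 16000/35.75² = 16000/1278 = 12.52 kg.

12.5 kg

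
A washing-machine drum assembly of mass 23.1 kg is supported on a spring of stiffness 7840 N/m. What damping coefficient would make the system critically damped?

851 N·s/m

c_c = 2√(k·m) = 2√(7840 × 23.1) = 2 × 425.6 = 851.1 N·s/m.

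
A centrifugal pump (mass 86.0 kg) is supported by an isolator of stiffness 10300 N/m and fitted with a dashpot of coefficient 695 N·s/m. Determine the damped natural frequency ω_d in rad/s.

ω_n = √(k/m) = √(10300/86.0) = 10.94 rad/s.
Critical damping c_c = 2√(k·m) = 2√(10300 × 86.0) = 1882 N·s/m, so ζ = c/c_c = 695/1882 = 0.3692.
ω_d = ω_n√(1 − ζ²) = 10.94 × √(1 − 0.136) = 10.17 rad/s.

10.2 rad/s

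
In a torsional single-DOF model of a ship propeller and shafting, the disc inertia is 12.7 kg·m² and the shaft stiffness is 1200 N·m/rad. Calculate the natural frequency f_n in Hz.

1.55 Hz

ω_n = √(k_t/J) = √(1200/12.7) = √94.49 = 9.721 rad/s.
f_n = ω_n/(2π) = 9.721/6.283 = 1.547 Hz.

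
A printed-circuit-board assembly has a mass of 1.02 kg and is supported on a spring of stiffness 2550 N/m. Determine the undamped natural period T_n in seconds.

0.126 s

ω_n = √(k/m) = √(2550/1.02) = √2500 = 50.00 rad/s.
T_n = 2π/ω_n = 6.283/50.00 = 0.1257 s.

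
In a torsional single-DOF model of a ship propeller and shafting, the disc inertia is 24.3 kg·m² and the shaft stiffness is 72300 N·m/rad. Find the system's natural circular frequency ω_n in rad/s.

54.5 rad/s

ω_n = √(k_t/J) = √(72300/24.3) = √2975 = 54.55 rad/s.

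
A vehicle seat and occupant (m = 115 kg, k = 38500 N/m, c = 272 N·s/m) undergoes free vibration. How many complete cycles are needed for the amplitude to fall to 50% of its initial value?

2 cycles

ζ = c/(2√(km)) = 272/(2√(38500 × 115)) = 272/4208 = 0.06463.
Logarithmic decrement δ = 2πζ/√(1 − ζ²) = 2π × 0.06463/√(1 − 0.00418) = 0.4070.
x_n/x₀ = e^(−nδ) ≤ 0.5; take ln: n ≥ ln(1/0.5)/δ = 0.6931/0.4070 = 1.703.
So 2 complete cycles are required.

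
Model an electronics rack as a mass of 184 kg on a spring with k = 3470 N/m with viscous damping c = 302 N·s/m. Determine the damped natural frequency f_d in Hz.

0.679 Hz

ω_n = √(k/m) = √(3470/184) = 4.343 rad/s.
Critical damping c_c = 2√(k·m) = 2√(3470 × 184) = 1598 N·s/m, so ζ = c/c_c = 302/1598 = 0.1890.
ω_d = ω_n√(1 − ζ²) = 4.343 × √(1 − 0.0357) = 4.264 rad/s.
f_d = ω_d/(2π) = 0.6787 Hz.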